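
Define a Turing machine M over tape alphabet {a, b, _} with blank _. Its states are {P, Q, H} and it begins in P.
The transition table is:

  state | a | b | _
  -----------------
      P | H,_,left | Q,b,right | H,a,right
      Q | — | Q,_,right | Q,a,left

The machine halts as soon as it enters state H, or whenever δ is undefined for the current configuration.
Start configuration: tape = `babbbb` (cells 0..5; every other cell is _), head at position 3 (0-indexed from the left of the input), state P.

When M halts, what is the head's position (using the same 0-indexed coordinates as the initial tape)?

4

state=P head=3 tape=bab[b]bb_   (P,b)→(Q,b,right)
state=Q head=4 tape=babb[b]b_   (Q,b)→(Q,_,right)
state=Q head=5 tape=babb_[b]_   (Q,b)→(Q,_,right)
state=Q head=6 tape=babb__[_]   (Q,_)→(Q,a,left)
state=Q head=5 tape=babb_[_]a   (Q,_)→(Q,a,left)
state=Q head=4 tape=babb[_]aa   (Q,_)→(Q,a,left)
state=Q head=3 tape=bab[b]aaa   (Q,b)→(Q,_,right)
state=Q head=4 tape=bab_[a]aa
At halt the head is at cell 4.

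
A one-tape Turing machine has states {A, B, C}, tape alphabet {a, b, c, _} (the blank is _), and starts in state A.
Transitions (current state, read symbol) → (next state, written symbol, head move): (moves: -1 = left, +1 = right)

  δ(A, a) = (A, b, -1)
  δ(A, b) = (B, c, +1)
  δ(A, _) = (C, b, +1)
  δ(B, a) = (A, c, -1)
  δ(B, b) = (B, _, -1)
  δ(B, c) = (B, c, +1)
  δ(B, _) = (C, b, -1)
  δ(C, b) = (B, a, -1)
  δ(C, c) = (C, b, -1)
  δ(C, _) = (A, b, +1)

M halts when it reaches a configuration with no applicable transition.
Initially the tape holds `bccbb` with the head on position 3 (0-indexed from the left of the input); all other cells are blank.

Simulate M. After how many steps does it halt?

A | __bcc[b]b   read b → write c, move +1, go to B
B | __bccc[b]   read b → write _, move -1, go to B
B | __bcc[c]_   read c → write c, move +1, go to B
B | __bccc[_]   read _ → write b, move -1, go to C
C | __bcc[c]b   read c → write b, move -1, go to C
C | __bc[c]bb   read c → write b, move -1, go to C
C | __b[c]bbb   read c → write b, move -1, go to C
C | __[b]bbbb   read b → write a, move -1, go to B
B | _[_]abbbb   read _ → write b, move -1, go to C
C | [_]babbbb   read _ → write b, move +1, go to A
A | b[b]abbbb   read b → write c, move +1, go to B
B | bc[a]bbbb   read a → write c, move -1, go to A
A | b[c]cbbbb
M halts after 12 transitions.

12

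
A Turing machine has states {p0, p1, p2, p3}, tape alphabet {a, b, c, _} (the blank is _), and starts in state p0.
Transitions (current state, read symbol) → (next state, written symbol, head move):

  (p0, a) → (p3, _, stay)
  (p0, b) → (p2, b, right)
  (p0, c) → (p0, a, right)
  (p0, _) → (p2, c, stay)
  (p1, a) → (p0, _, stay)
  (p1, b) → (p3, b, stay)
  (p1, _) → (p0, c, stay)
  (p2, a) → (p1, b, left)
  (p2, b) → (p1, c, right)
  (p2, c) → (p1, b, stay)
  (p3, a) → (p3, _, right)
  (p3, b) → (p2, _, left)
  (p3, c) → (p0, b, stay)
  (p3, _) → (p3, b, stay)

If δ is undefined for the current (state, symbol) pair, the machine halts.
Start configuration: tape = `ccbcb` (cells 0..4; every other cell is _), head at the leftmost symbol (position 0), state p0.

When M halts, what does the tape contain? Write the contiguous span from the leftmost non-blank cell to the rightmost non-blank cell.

p0 | [c]cbcb_   read c → write a, move right, go to p0
p0 | a[c]bcb_   read c → write a, move right, go to p0
p0 | aa[b]cb_   read b → write b, move right, go to p2
p2 | aab[c]b_   read c → write b, move stay, go to p1
p1 | aab[b]b_   read b → write b, move stay, go to p3
p3 | aab[b]b_   read b → write _, move left, go to p2
p2 | aa[b]_b_   read b → write c, move right, go to p1
p1 | aac[_]b_   read _ → write c, move stay, go to p0
p0 | aac[c]b_   read c → write a, move right, go to p0
p0 | aaca[b]_   read b → write b, move right, go to p2
p2 | aacab[_]
The non-blank tape span at halt is aacab.

aacab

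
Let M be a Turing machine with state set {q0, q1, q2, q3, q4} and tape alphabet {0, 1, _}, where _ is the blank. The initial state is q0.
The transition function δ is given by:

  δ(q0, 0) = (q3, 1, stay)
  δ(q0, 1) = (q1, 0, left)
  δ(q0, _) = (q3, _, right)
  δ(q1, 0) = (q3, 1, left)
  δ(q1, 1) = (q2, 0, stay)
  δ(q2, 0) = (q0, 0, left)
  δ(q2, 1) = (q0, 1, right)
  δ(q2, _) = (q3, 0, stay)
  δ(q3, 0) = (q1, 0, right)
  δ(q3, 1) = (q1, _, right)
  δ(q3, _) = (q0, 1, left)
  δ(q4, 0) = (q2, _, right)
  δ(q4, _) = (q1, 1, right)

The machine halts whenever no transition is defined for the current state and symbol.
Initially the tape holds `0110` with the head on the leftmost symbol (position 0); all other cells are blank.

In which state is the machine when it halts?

state=q0 head=0 tape=[0]110_   (q0,0)→(q3,1,stay)
state=q3 head=0 tape=[1]110_   (q3,1)→(q1,_,right)
state=q1 head=1 tape=_[1]10_   (q1,1)→(q2,0,stay)
state=q2 head=1 tape=_[0]10_   (q2,0)→(q0,0,left)
state=q0 head=0 tape=[_]010_   (q0,_)→(q3,_,right)
state=q3 head=1 tape=_[0]10_   (q3,0)→(q1,0,right)
state=q1 head=2 tape=_0[1]0_   (q1,1)→(q2,0,stay)
state=q2 head=2 tape=_0[0]0_   (q2,0)→(q0,0,left)
state=q0 head=1 tape=_[0]00_   (q0,0)→(q3,1,stay)
state=q3 head=1 tape=_[1]00_   (q3,1)→(q1,_,right)
state=q1 head=2 tape=__[0]0_   (q1,0)→(q3,1,left)
state=q3 head=1 tape=_[_]10_   (q3,_)→(q0,1,left)
state=q0 head=0 tape=[_]110_   (q0,_)→(q3,_,right)
state=q3 head=1 tape=_[1]10_   (q3,1)→(q1,_,right)
state=q1 head=2 tape=__[1]0_   (q1,1)→(q2,0,stay)
state=q2 head=2 tape=__[0]0_   (q2,0)→(q0,0,left)
state=q0 head=1 tape=_[_]00_   (q0,_)→(q3,_,right)
state=q3 head=2 tape=__[0]0_   (q3,0)→(q1,0,right)
state=q1 head=3 tape=__0[0]_   (q1,0)→(q3,1,left)
state=q3 head=2 tape=__[0]1_   (q3,0)→(q1,0,right)
state=q1 head=3 tape=__0[1]_   (q1,1)→(q2,0,stay)
state=q2 head=3 tape=__0[0]_   (q2,0)→(q0,0,left)
state=q0 head=2 tape=__[0]0_   (q0,0)→(q3,1,stay)
state=q3 head=2 tape=__[1]0_   (q3,1)→(q1,_,right)
state=q1 head=3 tape=___[0]_   (q1,0)→(q3,1,left)
state=q3 head=2 tape=__[_]1_   (q3,_)→(q0,1,left)
state=q0 head=1 tape=_[_]11_   (q0,_)→(q3,_,right)
state=q3 head=2 tape=__[1]1_   (q3,1)→(q1,_,right)
state=q1 head=3 tape=___[1]_   (q1,1)→(q2,0,stay)
state=q2 head=3 tape=___[0]_   (q2,0)→(q0,0,left)
state=q0 head=2 tape=__[_]0_   (q0,_)→(q3,_,right)
state=q3 head=3 tape=___[0]_   (q3,0)→(q1,0,right)
state=q1 head=4 tape=___0[_]
No transition is defined for (q1, _); M halts in state q1.

q1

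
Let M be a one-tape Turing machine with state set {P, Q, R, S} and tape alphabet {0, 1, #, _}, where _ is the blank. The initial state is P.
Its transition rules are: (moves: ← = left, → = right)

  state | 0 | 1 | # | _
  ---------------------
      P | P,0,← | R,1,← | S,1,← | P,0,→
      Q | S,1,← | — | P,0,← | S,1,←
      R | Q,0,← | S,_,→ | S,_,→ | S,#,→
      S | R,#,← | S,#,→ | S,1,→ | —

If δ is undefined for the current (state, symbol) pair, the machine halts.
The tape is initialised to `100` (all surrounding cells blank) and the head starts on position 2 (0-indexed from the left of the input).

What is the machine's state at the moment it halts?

P | _10[0]_   read 0 → write 0, move ←, go to P
P | _1[0]0_   read 0 → write 0, move ←, go to P
P | _[1]00_   read 1 → write 1, move ←, go to R
R | [_]100_   read _ → write #, move →, go to S
S | #[1]00_   read 1 → write #, move →, go to S
S | ##[0]0_   read 0 → write #, move ←, go to R
R | #[#]#0_   read # → write _, move →, go to S
S | #_[#]0_   read # → write 1, move →, go to S
S | #_1[0]_   read 0 → write #, move ←, go to R
R | #_[1]#_   read 1 → write _, move →, go to S
S | #__[#]_   read # → write 1, move →, go to S
S | #__1[_]
No transition is defined for (S, _); M halts in state S.

S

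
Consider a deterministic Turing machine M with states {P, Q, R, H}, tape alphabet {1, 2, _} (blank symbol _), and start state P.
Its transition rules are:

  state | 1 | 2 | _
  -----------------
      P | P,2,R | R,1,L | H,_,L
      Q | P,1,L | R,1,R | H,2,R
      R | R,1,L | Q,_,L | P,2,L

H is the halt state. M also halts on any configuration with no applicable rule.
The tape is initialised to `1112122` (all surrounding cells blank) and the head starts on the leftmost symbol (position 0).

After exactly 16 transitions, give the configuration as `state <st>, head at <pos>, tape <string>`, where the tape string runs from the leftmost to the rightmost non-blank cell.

P | _[1]112122   read 1 → write 2, move R, go to P
P | _2[1]12122   read 1 → write 2, move R, go to P
P | _22[1]2122   read 1 → write 2, move R, go to P
P | _222[2]122   read 2 → write 1, move L, go to R
R | _22[2]1122   read 2 → write _, move L, go to Q
Q | _2[2]_1122   read 2 → write 1, move R, go to R
R | _21[_]1122   read _ → write 2, move L, go to P
P | _2[1]21122   read 1 → write 2, move R, go to P
P | _22[2]1122   read 2 → write 1, move L, go to R
R | _2[2]11122   read 2 → write _, move L, go to Q
Q | _[2]_11122   read 2 → write 1, move R, go to R
R | _1[_]11122   read _ → write 2, move L, go to P
P | _[1]211122   read 1 → write 2, move R, go to P
P | _2[2]11122   read 2 → write 1, move L, go to R
R | _[2]111122   read 2 → write _, move L, go to Q
Q | [_]_111122   read _ → write 2, move R, go to H
H | 2[_]111122
After 16 steps: state H, head at 0, tape 2_111122.

state H, head at 0, tape 2_111122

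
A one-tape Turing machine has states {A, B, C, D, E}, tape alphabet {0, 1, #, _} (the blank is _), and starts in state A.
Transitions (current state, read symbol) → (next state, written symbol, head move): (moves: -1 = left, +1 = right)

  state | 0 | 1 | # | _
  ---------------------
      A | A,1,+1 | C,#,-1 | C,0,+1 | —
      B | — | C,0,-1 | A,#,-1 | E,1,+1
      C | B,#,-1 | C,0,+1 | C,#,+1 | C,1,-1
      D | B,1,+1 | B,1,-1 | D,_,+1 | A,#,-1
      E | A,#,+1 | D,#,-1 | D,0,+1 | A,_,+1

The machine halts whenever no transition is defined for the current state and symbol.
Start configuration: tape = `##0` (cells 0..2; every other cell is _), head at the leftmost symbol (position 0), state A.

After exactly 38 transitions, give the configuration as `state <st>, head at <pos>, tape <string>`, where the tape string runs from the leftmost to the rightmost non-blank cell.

A | [#]#0______   read # → write 0, move +1, go to C
C | 0[#]0______   read # → write #, move +1, go to C
C | 0#[0]______   read 0 → write #, move -1, go to B
B | 0[#]#______   read # → write #, move -1, go to A
A | [0]##______   read 0 → write 1, move +1, go to A
A | 1[#]#______   read # → write 0, move +1, go to C
C | 10[#]______   read # → write #, move +1, go to C
C | 10#[_]_____   read _ → write 1, move -1, go to C
C | 10[#]1_____   read # → write #, move +1, go to C
C | 10#[1]_____   read 1 → write 0, move +1, go to C
C | 10#0[_]____   read _ → write 1, move -1, go to C
C | 10#[0]1____   read 0 → write #, move -1, go to B
B | 10[#]#1____   read # → write #, move -1, go to A
A | 1[0]##1____   read 0 → write 1, move +1, go to A
A | 11[#]#1____   read # → write 0, move +1, go to C
C | 110[#]1____   read # → write #, move +1, go to C
C | 110#[1]____   read 1 → write 0, move +1, go to C
C | 110#0[_]___   read _ → write 1, move -1, go to C
C | 110#[0]1___   read 0 → write #, move -1, go to B
B | 110[#]#1___   read # → write #, move -1, go to A
A | 11[0]##1___   read 0 → write 1, move +1, go to A
A | 111[#]#1___   read # → write 0, move +1, go to C
C | 1110[#]1___   read # → write #, move +1, go to C
C | 1110#[1]___   read 1 → write 0, move +1, go to C
C | 1110#0[_]__   read _ → write 1, move -1, go to C
C | 1110#[0]1__   read 0 → write #, move -1, go to B
B | 1110[#]#1__   read # → write #, move -1, go to A
A | 111[0]##1__   read 0 → write 1, move +1, go to A
A | 1111[#]#1__   read # → write 0, move +1, go to C
C | 11110[#]1__   read # → write #, move +1, go to C
C | 11110#[1]__   read 1 → write 0, move +1, go to C
C | 11110#0[_]_   read _ → write 1, move -1, go to C
C | 11110#[0]1_   read 0 → write #, move -1, go to B
B | 11110[#]#1_   read # → write #, move -1, go to A
A | 1111[0]##1_   read 0 → write 1, move +1, go to A
A | 11111[#]#1_   read # → write 0, move +1, go to C
C | 111110[#]1_   read # → write #, move +1, go to C
C | 111110#[1]_   read 1 → write 0, move +1, go to C
C | 111110#0[_]
After 38 steps: state C, head at 8, tape 111110#0.

state C, head at 8, tape 111110#0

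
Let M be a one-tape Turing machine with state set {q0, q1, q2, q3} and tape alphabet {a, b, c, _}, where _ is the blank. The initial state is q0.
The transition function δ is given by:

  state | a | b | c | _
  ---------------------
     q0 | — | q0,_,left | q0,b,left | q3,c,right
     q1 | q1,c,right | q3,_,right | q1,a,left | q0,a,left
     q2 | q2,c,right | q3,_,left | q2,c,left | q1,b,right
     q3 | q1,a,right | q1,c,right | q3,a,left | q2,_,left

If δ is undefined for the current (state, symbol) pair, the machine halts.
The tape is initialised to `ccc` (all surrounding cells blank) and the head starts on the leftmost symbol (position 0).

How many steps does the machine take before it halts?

37

q0 | ____[c]cc__   read c → write b, move left, go to q0
q0 | ___[_]bcc__   read _ → write c, move right, go to q3
q3 | ___c[b]cc__   read b → write c, move right, go to q1
q1 | ___cc[c]c__   read c → write a, move left, go to q1
q1 | ___c[c]ac__   read c → write a, move left, go to q1
q1 | ___[c]aac__   read c → write a, move left, go to q1
q1 | __[_]aaac__   read _ → write a, move left, go to q0
q0 | _[_]aaaac__   read _ → write c, move right, go to q3
q3 | _c[a]aaac__   read a → write a, move right, go to q1
q1 | _ca[a]aac__   read a → write c, move right, go to q1
q1 | _cac[a]ac__   read a → write c, move right, go to q1
q1 | _cacc[a]c__   read a → write c, move right, go to q1
q1 | _caccc[c]__   read c → write a, move left, go to q1
q1 | _cacc[c]a__   read c → write a, move left, go to q1
q1 | _cac[c]aa__   read c → write a, move left, go to q1
q1 | _ca[c]aaa__   read c → write a, move left, go to q1
q1 | _c[a]aaaa__   read a → write c, move right, go to q1
q1 | _cc[a]aaa__   read a → write c, move right, go to q1
q1 | _ccc[a]aa__   read a → write c, move right, go to q1
q1 | _cccc[a]a__   read a → write c, move right, go to q1
q1 | _ccccc[a]__   read a → write c, move right, go to q1
q1 | _cccccc[_]_   read _ → write a, move left, go to q0
q0 | _ccccc[c]a_   read c → write b, move left, go to q0
q0 | _cccc[c]ba_   read c → write b, move left, go to q0
q0 | _ccc[c]bba_   read c → write b, move left, go to q0
q0 | _cc[c]bbba_   read c → write b, move left, go to q0
q0 | _c[c]bbbba_   read c → write b, move left, go to q0
q0 | _[c]bbbbba_   read c → write b, move left, go to q0
q0 | [_]bbbbbba_   read _ → write c, move right, go to q3
q3 | c[b]bbbbba_   read b → write c, move right, go to q1
q1 | cc[b]bbbba_   read b → write _, move right, go to q3
q3 | cc_[b]bbba_   read b → write c, move right, go to q1
q1 | cc_c[b]bba_   read b → write _, move right, go to q3
q3 | cc_c_[b]ba_   read b → write c, move right, go to q1
q1 | cc_c_c[b]a_   read b → write _, move right, go to q3
q3 | cc_c_c_[a]_   read a → write a, move right, go to q1
q1 | cc_c_c_a[_]   read _ → write a, move left, go to q0
q0 | cc_c_c_[a]a
M halts after 37 transitions.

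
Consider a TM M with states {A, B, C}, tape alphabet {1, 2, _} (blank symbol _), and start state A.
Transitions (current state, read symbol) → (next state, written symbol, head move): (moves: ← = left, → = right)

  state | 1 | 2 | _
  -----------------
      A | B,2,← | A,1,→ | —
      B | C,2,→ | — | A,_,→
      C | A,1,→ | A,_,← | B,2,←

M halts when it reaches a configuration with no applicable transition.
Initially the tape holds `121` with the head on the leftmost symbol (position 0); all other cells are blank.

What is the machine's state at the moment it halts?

A | _[1]21   read 1 → write 2, move ←, go to B
B | [_]221   read _ → write _, move →, go to A
A | _[2]21   read 2 → write 1, move →, go to A
A | _1[2]1   read 2 → write 1, move →, go to A
A | _11[1]   read 1 → write 2, move ←, go to B
B | _1[1]2   read 1 → write 2, move →, go to C
C | _12[2]   read 2 → write _, move ←, go to A
A | _1[2]_   read 2 → write 1, move →, go to A
A | _11[_]
No transition is defined for (A, _); M halts in state A.

A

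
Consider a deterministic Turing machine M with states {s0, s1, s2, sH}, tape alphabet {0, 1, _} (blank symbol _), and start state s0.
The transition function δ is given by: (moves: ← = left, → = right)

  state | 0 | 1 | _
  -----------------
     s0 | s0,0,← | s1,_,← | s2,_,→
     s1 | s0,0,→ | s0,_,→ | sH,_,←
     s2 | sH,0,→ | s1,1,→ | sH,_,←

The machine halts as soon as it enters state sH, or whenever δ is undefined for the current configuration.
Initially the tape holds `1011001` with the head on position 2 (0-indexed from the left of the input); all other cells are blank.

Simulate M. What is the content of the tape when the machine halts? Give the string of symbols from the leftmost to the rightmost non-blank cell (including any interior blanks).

10__001

state=s0 head=2 tape=10[1]1001   (s0,1)→(s1,_,←)
state=s1 head=1 tape=1[0]_1001   (s1,0)→(s0,0,→)
state=s0 head=2 tape=10[_]1001   (s0,_)→(s2,_,→)
state=s2 head=3 tape=10_[1]001   (s2,1)→(s1,1,→)
state=s1 head=4 tape=10_1[0]01   (s1,0)→(s0,0,→)
state=s0 head=5 tape=10_10[0]1   (s0,0)→(s0,0,←)
state=s0 head=4 tape=10_1[0]01   (s0,0)→(s0,0,←)
state=s0 head=3 tape=10_[1]001   (s0,1)→(s1,_,←)
state=s1 head=2 tape=10[_]_001   (s1,_)→(sH,_,←)
state=sH head=1 tape=1[0]__001
The non-blank tape span at halt is 10__001.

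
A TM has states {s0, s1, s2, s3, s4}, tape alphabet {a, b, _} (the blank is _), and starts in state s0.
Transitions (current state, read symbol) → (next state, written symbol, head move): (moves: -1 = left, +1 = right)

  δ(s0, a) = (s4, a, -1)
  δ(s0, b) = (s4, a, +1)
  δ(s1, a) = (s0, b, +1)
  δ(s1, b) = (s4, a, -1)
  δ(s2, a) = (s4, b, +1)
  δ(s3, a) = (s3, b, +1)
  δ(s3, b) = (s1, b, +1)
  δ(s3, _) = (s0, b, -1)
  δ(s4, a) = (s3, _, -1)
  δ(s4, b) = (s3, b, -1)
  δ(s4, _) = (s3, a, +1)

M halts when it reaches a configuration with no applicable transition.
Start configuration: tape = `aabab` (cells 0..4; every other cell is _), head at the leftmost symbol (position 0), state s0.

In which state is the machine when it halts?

state=s0 head=0 tape=_[a]abab__   (s0,a)→(s4,a,-1)
state=s4 head=-1 tape=[_]aabab__   (s4,_)→(s3,a,+1)
state=s3 head=0 tape=a[a]abab__   (s3,a)→(s3,b,+1)
state=s3 head=1 tape=ab[a]bab__   (s3,a)→(s3,b,+1)
state=s3 head=2 tape=abb[b]ab__   (s3,b)→(s1,b,+1)
state=s1 head=3 tape=abbb[a]b__   (s1,a)→(s0,b,+1)
state=s0 head=4 tape=abbbb[b]__   (s0,b)→(s4,a,+1)
state=s4 head=5 tape=abbbba[_]_   (s4,_)→(s3,a,+1)
state=s3 head=6 tape=abbbbaa[_]   (s3,_)→(s0,b,-1)
state=s0 head=5 tape=abbbba[a]b   (s0,a)→(s4,a,-1)
state=s4 head=4 tape=abbbb[a]ab   (s4,a)→(s3,_,-1)
state=s3 head=3 tape=abbb[b]_ab   (s3,b)→(s1,b,+1)
state=s1 head=4 tape=abbbb[_]ab
No transition is defined for (s1, _); M halts in state s1.

s1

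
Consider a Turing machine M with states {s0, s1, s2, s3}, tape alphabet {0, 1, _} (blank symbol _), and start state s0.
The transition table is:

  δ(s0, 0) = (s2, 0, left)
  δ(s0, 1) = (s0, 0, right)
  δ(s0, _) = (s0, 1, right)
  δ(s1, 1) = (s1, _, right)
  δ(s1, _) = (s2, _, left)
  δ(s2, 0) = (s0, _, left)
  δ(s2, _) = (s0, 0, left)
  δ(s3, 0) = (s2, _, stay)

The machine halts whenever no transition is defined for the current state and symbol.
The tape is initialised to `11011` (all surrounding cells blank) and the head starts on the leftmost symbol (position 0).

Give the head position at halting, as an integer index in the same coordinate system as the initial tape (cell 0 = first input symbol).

state=s0 head=0 tape=__[1]1011   (s0,1)→(s0,0,right)
state=s0 head=1 tape=__0[1]011   (s0,1)→(s0,0,right)
state=s0 head=2 tape=__00[0]11   (s0,0)→(s2,0,left)
state=s2 head=1 tape=__0[0]011   (s2,0)→(s0,_,left)
state=s0 head=0 tape=__[0]_011   (s0,0)→(s2,0,left)
state=s2 head=-1 tape=_[_]0_011   (s2,_)→(s0,0,left)
state=s0 head=-2 tape=[_]00_011   (s0,_)→(s0,1,right)
state=s0 head=-1 tape=1[0]0_011   (s0,0)→(s2,0,left)
state=s2 head=-2 tape=[1]00_011
At halt the head is at cell -2.

-2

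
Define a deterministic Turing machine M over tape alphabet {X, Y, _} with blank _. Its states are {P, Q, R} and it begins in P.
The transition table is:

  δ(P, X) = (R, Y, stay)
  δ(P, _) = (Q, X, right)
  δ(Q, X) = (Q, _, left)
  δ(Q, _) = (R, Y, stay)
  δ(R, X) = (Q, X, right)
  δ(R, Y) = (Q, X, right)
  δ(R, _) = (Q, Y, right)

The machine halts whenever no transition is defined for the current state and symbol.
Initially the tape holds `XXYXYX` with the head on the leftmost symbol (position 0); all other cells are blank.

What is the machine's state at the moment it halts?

Q

state=P head=0 tape=_[X]XYXYX   (P,X)→(R,Y,stay)
state=R head=0 tape=_[Y]XYXYX   (R,Y)→(Q,X,right)
state=Q head=1 tape=_X[X]YXYX   (Q,X)→(Q,_,left)
state=Q head=0 tape=_[X]_YXYX   (Q,X)→(Q,_,left)
state=Q head=-1 tape=[_]__YXYX   (Q,_)→(R,Y,stay)
state=R head=-1 tape=[Y]__YXYX   (R,Y)→(Q,X,right)
state=Q head=0 tape=X[_]_YXYX   (Q,_)→(R,Y,stay)
state=R head=0 tape=X[Y]_YXYX   (R,Y)→(Q,X,right)
state=Q head=1 tape=XX[_]YXYX   (Q,_)→(R,Y,stay)
state=R head=1 tape=XX[Y]YXYX   (R,Y)→(Q,X,right)
state=Q head=2 tape=XXX[Y]XYX
No transition is defined for (Q, Y); M halts in state Q.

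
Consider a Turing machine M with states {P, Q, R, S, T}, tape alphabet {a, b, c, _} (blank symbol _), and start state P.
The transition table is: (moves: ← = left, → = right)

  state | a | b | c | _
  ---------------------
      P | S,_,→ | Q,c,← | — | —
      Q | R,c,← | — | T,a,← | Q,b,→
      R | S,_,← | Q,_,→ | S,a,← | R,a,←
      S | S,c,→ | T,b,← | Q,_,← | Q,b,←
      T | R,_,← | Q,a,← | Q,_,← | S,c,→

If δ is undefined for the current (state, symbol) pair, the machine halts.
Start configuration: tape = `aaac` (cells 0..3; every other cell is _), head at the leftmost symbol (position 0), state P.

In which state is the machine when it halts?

state=P head=0 tape=[a]aac   (P,a)→(S,_,→)
state=S head=1 tape=_[a]ac   (S,a)→(S,c,→)
state=S head=2 tape=_c[a]c   (S,a)→(S,c,→)
state=S head=3 tape=_cc[c]   (S,c)→(Q,_,←)
state=Q head=2 tape=_c[c]_   (Q,c)→(T,a,←)
state=T head=1 tape=_[c]a_   (T,c)→(Q,_,←)
state=Q head=0 tape=[_]_a_   (Q,_)→(Q,b,→)
state=Q head=1 tape=b[_]a_   (Q,_)→(Q,b,→)
state=Q head=2 tape=bb[a]_   (Q,a)→(R,c,←)
state=R head=1 tape=b[b]c_   (R,b)→(Q,_,→)
state=Q head=2 tape=b_[c]_   (Q,c)→(T,a,←)
state=T head=1 tape=b[_]a_   (T,_)→(S,c,→)
state=S head=2 tape=bc[a]_   (S,a)→(S,c,→)
state=S head=3 tape=bcc[_]   (S,_)→(Q,b,←)
state=Q head=2 tape=bc[c]b   (Q,c)→(T,a,←)
state=T head=1 tape=b[c]ab   (T,c)→(Q,_,←)
state=Q head=0 tape=[b]_ab
No transition is defined for (Q, b); M halts in state Q.

Q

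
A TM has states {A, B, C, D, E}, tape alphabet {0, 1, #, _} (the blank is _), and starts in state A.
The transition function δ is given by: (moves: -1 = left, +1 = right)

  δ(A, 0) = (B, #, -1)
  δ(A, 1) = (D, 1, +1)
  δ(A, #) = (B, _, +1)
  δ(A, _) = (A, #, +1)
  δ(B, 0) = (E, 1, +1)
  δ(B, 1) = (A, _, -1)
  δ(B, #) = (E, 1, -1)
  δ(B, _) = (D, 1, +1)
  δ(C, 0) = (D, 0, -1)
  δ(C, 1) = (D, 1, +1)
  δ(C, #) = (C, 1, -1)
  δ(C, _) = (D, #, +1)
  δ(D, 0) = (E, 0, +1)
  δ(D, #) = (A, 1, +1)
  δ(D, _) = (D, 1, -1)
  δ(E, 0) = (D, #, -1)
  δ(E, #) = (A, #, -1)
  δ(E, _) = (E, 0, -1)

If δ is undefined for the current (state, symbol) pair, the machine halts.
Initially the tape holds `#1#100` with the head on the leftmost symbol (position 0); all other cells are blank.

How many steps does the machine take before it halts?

18

A | _[#]1#100   read # → write _, move +1, go to B
B | __[1]#100   read 1 → write _, move -1, go to A
A | _[_]_#100   read _ → write #, move +1, go to A
A | _#[_]#100   read _ → write #, move +1, go to A
A | _##[#]100   read # → write _, move +1, go to B
B | _##_[1]00   read 1 → write _, move -1, go to A
A | _##[_]_00   read _ → write #, move +1, go to A
A | _###[_]00   read _ → write #, move +1, go to A
A | _####[0]0   read 0 → write #, move -1, go to B
B | _###[#]#0   read # → write 1, move -1, go to E
E | _##[#]1#0   read # → write #, move -1, go to A
A | _#[#]#1#0   read # → write _, move +1, go to B
B | _#_[#]1#0   read # → write 1, move -1, go to E
E | _#[_]11#0   read _ → write 0, move -1, go to E
E | _[#]011#0   read # → write #, move -1, go to A
A | [_]#011#0   read _ → write #, move +1, go to A
A | #[#]011#0   read # → write _, move +1, go to B
B | #_[0]11#0   read 0 → write 1, move +1, go to E
E | #_1[1]1#0
M halts after 18 transitions.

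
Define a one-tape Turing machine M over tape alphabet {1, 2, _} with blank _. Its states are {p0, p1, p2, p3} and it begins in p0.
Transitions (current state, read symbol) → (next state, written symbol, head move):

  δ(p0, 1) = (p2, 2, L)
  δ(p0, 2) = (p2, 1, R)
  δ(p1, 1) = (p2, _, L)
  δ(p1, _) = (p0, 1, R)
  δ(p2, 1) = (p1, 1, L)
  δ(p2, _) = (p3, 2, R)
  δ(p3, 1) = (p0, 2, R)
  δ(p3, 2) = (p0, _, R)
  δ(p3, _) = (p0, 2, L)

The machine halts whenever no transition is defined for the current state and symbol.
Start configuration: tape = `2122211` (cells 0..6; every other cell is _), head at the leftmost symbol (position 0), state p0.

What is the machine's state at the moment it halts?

state=p0 head=0 tape=_[2]122211   (p0,2)→(p2,1,R)
state=p2 head=1 tape=_1[1]22211   (p2,1)→(p1,1,L)
state=p1 head=0 tape=_[1]122211   (p1,1)→(p2,_,L)
state=p2 head=-1 tape=[_]_122211   (p2,_)→(p3,2,R)
state=p3 head=0 tape=2[_]122211   (p3,_)→(p0,2,L)
state=p0 head=-1 tape=[2]2122211   (p0,2)→(p2,1,R)
state=p2 head=0 tape=1[2]122211
No transition is defined for (p2, 2); M halts in state p2.

p2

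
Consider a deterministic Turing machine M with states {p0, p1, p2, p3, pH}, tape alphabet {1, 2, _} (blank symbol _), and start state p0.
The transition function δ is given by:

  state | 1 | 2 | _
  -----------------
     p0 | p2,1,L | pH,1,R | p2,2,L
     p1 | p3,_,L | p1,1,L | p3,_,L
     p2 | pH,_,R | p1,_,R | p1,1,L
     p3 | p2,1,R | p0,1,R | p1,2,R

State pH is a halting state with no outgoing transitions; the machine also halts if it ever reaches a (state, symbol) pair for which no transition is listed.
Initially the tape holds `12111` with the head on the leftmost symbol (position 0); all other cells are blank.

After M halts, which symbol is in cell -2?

2

state=p0 head=0 tape=___[1]2111   (p0,1)→(p2,1,L)
state=p2 head=-1 tape=__[_]12111   (p2,_)→(p1,1,L)
state=p1 head=-2 tape=_[_]112111   (p1,_)→(p3,_,L)
state=p3 head=-3 tape=[_]_112111   (p3,_)→(p1,2,R)
state=p1 head=-2 tape=2[_]112111   (p1,_)→(p3,_,L)
state=p3 head=-3 tape=[2]_112111   (p3,2)→(p0,1,R)
state=p0 head=-2 tape=1[_]112111   (p0,_)→(p2,2,L)
state=p2 head=-3 tape=[1]2112111   (p2,1)→(pH,_,R)
state=pH head=-2 tape=_[2]112111
Cell -2 holds 2 when M halts.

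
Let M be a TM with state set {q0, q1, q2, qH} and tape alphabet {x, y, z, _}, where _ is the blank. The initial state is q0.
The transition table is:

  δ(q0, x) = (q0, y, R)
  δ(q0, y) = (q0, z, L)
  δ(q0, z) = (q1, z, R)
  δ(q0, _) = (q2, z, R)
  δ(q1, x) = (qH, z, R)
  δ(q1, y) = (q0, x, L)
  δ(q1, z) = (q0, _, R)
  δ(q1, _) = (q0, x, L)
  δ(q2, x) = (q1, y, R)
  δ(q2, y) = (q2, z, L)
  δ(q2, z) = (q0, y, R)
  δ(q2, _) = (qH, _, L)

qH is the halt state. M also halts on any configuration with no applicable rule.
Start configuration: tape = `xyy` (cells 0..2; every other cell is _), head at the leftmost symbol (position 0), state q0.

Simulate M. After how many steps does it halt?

q0 | _[x]yy_   read x → write y, move R, go to q0
q0 | _y[y]y_   read y → write z, move L, go to q0
q0 | _[y]zy_   read y → write z, move L, go to q0
q0 | [_]zzy_   read _ → write z, move R, go to q2
q2 | z[z]zy_   read z → write y, move R, go to q0
q0 | zy[z]y_   read z → write z, move R, go to q1
q1 | zyz[y]_   read y → write x, move L, go to q0
q0 | zy[z]x_   read z → write z, move R, go to q1
q1 | zyz[x]_   read x → write z, move R, go to qH
qH | zyzz[_]
M halts after 9 transitions.

9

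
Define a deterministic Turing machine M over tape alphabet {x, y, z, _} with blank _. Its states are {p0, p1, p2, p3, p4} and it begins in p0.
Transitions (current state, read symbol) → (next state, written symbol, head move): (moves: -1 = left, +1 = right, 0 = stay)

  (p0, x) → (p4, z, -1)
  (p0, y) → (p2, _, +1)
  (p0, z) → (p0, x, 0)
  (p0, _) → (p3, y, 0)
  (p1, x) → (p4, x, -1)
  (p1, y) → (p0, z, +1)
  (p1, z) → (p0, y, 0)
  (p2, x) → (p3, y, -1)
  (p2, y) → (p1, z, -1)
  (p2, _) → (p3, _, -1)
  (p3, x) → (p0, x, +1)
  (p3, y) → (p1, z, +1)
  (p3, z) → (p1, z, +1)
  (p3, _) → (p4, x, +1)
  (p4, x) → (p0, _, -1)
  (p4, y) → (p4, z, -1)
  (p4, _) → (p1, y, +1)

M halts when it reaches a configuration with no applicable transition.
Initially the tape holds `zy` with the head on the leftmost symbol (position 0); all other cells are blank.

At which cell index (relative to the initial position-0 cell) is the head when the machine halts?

p0 | _[z]y   read z → write x, move 0, go to p0
p0 | _[x]y   read x → write z, move -1, go to p4
p4 | [_]zy   read _ → write y, move +1, go to p1
p1 | y[z]y   read z → write y, move 0, go to p0
p0 | y[y]y   read y → write _, move +1, go to p2
p2 | y_[y]   read y → write z, move -1, go to p1
p1 | y[_]z
At halt the head is at cell 0.

0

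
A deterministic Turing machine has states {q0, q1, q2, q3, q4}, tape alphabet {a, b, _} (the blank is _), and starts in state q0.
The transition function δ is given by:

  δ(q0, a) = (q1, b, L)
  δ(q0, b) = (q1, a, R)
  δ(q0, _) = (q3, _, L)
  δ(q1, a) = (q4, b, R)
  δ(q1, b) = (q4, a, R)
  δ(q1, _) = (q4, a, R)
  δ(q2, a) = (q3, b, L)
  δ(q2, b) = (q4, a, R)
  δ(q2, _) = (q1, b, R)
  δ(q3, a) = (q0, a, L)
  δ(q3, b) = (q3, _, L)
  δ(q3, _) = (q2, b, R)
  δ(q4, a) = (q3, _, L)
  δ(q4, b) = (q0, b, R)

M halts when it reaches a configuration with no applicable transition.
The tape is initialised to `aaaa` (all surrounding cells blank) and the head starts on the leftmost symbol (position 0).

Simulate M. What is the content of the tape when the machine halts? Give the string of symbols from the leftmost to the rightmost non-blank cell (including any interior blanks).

aab

q0 | _[a]aaa_   read a → write b, move L, go to q1
q1 | [_]baaa_   read _ → write a, move R, go to q4
q4 | a[b]aaa_   read b → write b, move R, go to q0
q0 | ab[a]aa_   read a → write b, move L, go to q1
q1 | a[b]baa_   read b → write a, move R, go to q4
q4 | aa[b]aa_   read b → write b, move R, go to q0
q0 | aab[a]a_   read a → write b, move L, go to q1
q1 | aa[b]ba_   read b → write a, move R, go to q4
q4 | aaa[b]a_   read b → write b, move R, go to q0
q0 | aaab[a]_   read a → write b, move L, go to q1
q1 | aaa[b]b_   read b → write a, move R, go to q4
q4 | aaaa[b]_   read b → write b, move R, go to q0
q0 | aaaab[_]   read _ → write _, move L, go to q3
q3 | aaaa[b]_   read b → write _, move L, go to q3
q3 | aaa[a]__   read a → write a, move L, go to q0
q0 | aa[a]a__   read a → write b, move L, go to q1
q1 | a[a]ba__   read a → write b, move R, go to q4
q4 | ab[b]a__   read b → write b, move R, go to q0
q0 | abb[a]__   read a → write b, move L, go to q1
q1 | ab[b]b__   read b → write a, move R, go to q4
q4 | aba[b]__   read b → write b, move R, go to q0
q0 | abab[_]_   read _ → write _, move L, go to q3
q3 | aba[b]__   read b → write _, move L, go to q3
q3 | ab[a]___   read a → write a, move L, go to q0
q0 | a[b]a___   read b → write a, move R, go to q1
q1 | aa[a]___   read a → write b, move R, go to q4
q4 | aab[_]__
The non-blank tape span at halt is aab.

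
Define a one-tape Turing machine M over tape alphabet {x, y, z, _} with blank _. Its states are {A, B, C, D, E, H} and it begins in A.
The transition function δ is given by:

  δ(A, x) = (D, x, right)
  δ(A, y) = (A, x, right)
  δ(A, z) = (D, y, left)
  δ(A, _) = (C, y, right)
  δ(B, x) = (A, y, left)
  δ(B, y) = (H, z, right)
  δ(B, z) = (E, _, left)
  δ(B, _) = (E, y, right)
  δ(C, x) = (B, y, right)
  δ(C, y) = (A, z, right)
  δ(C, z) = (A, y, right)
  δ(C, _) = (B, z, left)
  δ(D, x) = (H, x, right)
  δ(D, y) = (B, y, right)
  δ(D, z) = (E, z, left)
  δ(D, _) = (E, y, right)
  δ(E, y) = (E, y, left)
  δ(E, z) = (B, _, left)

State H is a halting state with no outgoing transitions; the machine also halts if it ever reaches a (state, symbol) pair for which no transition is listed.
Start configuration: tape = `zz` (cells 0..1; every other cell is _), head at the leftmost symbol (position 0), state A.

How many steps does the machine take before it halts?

4

state=A head=0 tape=__[z]z   (A,z)→(D,y,left)
state=D head=-1 tape=_[_]yz   (D,_)→(E,y,right)
state=E head=0 tape=_y[y]z   (E,y)→(E,y,left)
state=E head=-1 tape=_[y]yz   (E,y)→(E,y,left)
state=E head=-2 tape=[_]yyz
M halts after 4 transitions.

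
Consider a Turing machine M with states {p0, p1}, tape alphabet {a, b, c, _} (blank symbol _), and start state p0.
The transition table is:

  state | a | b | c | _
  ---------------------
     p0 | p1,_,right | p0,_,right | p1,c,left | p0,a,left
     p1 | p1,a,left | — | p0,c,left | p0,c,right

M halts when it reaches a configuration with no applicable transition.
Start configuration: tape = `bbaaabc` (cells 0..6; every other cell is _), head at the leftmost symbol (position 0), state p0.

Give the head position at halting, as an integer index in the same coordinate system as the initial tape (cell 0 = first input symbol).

5

state=p0 head=0 tape=[b]baaabc   (p0,b)→(p0,_,right)
state=p0 head=1 tape=_[b]aaabc   (p0,b)→(p0,_,right)
state=p0 head=2 tape=__[a]aabc   (p0,a)→(p1,_,right)
state=p1 head=3 tape=___[a]abc   (p1,a)→(p1,a,left)
state=p1 head=2 tape=__[_]aabc   (p1,_)→(p0,c,right)
state=p0 head=3 tape=__c[a]abc   (p0,a)→(p1,_,right)
state=p1 head=4 tape=__c_[a]bc   (p1,a)→(p1,a,left)
state=p1 head=3 tape=__c[_]abc   (p1,_)→(p0,c,right)
state=p0 head=4 tape=__cc[a]bc   (p0,a)→(p1,_,right)
state=p1 head=5 tape=__cc_[b]c
At halt the head is at cell 5.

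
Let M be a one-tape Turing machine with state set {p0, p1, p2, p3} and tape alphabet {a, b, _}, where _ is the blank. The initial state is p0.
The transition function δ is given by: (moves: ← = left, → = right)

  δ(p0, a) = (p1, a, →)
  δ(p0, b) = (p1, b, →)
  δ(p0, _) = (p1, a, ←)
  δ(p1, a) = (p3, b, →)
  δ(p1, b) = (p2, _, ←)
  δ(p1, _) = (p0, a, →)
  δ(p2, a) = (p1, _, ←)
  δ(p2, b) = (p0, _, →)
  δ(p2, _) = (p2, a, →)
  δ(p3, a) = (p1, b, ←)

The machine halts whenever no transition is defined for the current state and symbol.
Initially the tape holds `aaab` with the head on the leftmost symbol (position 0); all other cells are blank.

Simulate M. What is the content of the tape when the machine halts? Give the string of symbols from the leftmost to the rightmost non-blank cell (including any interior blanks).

aab__b

p0 | __[a]aab   read a → write a, move →, go to p1
p1 | __a[a]ab   read a → write b, move →, go to p3
p3 | __ab[a]b   read a → write b, move ←, go to p1
p1 | __a[b]bb   read b → write _, move ←, go to p2
p2 | __[a]_bb   read a → write _, move ←, go to p1
p1 | _[_]__bb   read _ → write a, move →, go to p0
p0 | _a[_]_bb   read _ → write a, move ←, go to p1
p1 | _[a]a_bb   read a → write b, move →, go to p3
p3 | _b[a]_bb   read a → write b, move ←, go to p1
p1 | _[b]b_bb   read b → write _, move ←, go to p2
p2 | [_]_b_bb   read _ → write a, move →, go to p2
p2 | a[_]b_bb   read _ → write a, move →, go to p2
p2 | aa[b]_bb   read b → write _, move →, go to p0
p0 | aa_[_]bb   read _ → write a, move ←, go to p1
p1 | aa[_]abb   read _ → write a, move →, go to p0
p0 | aaa[a]bb   read a → write a, move →, go to p1
p1 | aaaa[b]b   read b → write _, move ←, go to p2
p2 | aaa[a]_b   read a → write _, move ←, go to p1
p1 | aa[a]__b   read a → write b, move →, go to p3
p3 | aab[_]_b
The non-blank tape span at halt is aab__b.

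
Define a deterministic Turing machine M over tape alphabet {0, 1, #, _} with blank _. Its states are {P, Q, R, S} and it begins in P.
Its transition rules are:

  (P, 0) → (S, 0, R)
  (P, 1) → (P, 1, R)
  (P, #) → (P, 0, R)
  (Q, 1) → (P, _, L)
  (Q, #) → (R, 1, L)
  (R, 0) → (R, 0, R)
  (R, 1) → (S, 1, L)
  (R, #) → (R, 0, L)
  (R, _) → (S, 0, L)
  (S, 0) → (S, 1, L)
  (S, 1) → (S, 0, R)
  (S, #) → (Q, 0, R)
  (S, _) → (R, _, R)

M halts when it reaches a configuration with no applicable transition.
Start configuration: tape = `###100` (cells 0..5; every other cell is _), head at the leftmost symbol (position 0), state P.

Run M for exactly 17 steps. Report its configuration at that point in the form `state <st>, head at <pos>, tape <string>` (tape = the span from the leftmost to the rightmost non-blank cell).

P | [#]##100___   read # → write 0, move R, go to P
P | 0[#]#100___   read # → write 0, move R, go to P
P | 00[#]100___   read # → write 0, move R, go to P
P | 000[1]00___   read 1 → write 1, move R, go to P
P | 0001[0]0___   read 0 → write 0, move R, go to S
S | 00010[0]___   read 0 → write 1, move L, go to S
S | 0001[0]1___   read 0 → write 1, move L, go to S
S | 000[1]11___   read 1 → write 0, move R, go to S
S | 0000[1]1___   read 1 → write 0, move R, go to S
S | 00000[1]___   read 1 → write 0, move R, go to S
S | 000000[_]__   read _ → write _, move R, go to R
R | 000000_[_]_   read _ → write 0, move L, go to S
S | 000000[_]0_   read _ → write _, move R, go to R
R | 000000_[0]_   read 0 → write 0, move R, go to R
R | 000000_0[_]   read _ → write 0, move L, go to S
S | 000000_[0]0   read 0 → write 1, move L, go to S
S | 000000[_]10   read _ → write _, move R, go to R
R | 000000_[1]0
After 17 steps: state R, head at 7, tape 000000_10.

state R, head at 7, tape 000000_10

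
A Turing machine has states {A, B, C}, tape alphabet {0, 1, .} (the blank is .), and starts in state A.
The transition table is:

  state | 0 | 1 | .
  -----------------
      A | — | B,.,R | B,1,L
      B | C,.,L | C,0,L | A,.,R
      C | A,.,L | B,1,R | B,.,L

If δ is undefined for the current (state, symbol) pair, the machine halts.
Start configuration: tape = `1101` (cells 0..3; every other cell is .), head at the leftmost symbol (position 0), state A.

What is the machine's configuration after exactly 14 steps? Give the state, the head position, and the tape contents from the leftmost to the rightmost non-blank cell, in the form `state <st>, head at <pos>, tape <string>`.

state=A head=0 tape=.[1]101   (A,1)→(B,.,R)
state=B head=1 tape=..[1]01   (B,1)→(C,0,L)
state=C head=0 tape=.[.]001   (C,.)→(B,.,L)
state=B head=-1 tape=[.].001   (B,.)→(A,.,R)
state=A head=0 tape=.[.]001   (A,.)→(B,1,L)
state=B head=-1 tape=[.]1001   (B,.)→(A,.,R)
state=A head=0 tape=.[1]001   (A,1)→(B,.,R)
state=B head=1 tape=..[0]01   (B,0)→(C,.,L)
state=C head=0 tape=.[.].01   (C,.)→(B,.,L)
state=B head=-1 tape=[.]..01   (B,.)→(A,.,R)
state=A head=0 tape=.[.].01   (A,.)→(B,1,L)
state=B head=-1 tape=[.]1.01   (B,.)→(A,.,R)
state=A head=0 tape=.[1].01   (A,1)→(B,.,R)
state=B head=1 tape=..[.]01   (B,.)→(A,.,R)
state=A head=2 tape=...[0]1
After 14 steps: state A, head at 2, tape 01.

state A, head at 2, tape 01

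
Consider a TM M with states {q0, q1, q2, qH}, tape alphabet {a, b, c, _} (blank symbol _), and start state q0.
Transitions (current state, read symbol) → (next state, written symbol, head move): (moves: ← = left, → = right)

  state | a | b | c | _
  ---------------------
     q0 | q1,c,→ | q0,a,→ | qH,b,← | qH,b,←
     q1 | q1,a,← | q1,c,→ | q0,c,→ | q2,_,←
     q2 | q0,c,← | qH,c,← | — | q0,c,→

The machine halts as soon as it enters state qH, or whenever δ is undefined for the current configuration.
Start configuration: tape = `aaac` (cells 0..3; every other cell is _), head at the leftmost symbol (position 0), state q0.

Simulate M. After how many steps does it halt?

9

state=q0 head=0 tape=[a]aac_   (q0,a)→(q1,c,→)
state=q1 head=1 tape=c[a]ac_   (q1,a)→(q1,a,←)
state=q1 head=0 tape=[c]aac_   (q1,c)→(q0,c,→)
state=q0 head=1 tape=c[a]ac_   (q0,a)→(q1,c,→)
state=q1 head=2 tape=cc[a]c_   (q1,a)→(q1,a,←)
state=q1 head=1 tape=c[c]ac_   (q1,c)→(q0,c,→)
state=q0 head=2 tape=cc[a]c_   (q0,a)→(q1,c,→)
state=q1 head=3 tape=ccc[c]_   (q1,c)→(q0,c,→)
state=q0 head=4 tape=cccc[_]   (q0,_)→(qH,b,←)
state=qH head=3 tape=ccc[c]b
M halts after 9 transitions.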